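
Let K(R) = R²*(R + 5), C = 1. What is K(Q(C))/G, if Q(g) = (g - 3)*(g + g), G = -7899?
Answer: -16/7899 ≈ -0.0020256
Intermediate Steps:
Q(g) = 2*g*(-3 + g) (Q(g) = (-3 + g)*(2*g) = 2*g*(-3 + g))
K(R) = R²*(5 + R)
K(Q(C))/G = ((2*1*(-3 + 1))²*(5 + 2*1*(-3 + 1)))/(-7899) = ((2*1*(-2))²*(5 + 2*1*(-2)))*(-1/7899) = ((-4)²*(5 - 4))*(-1/7899) = (16*1)*(-1/7899) = 16*(-1/7899) = -16/7899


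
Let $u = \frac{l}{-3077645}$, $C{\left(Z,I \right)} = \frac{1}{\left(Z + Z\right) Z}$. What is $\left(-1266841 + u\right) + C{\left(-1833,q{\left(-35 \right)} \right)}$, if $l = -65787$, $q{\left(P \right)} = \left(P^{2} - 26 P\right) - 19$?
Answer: $- \frac{26199653767708270279}{20681091162810} \approx -1.2668 \cdot 10^{6}$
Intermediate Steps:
$q{\left(P \right)} = -19 + P^{2} - 26 P$
$C{\left(Z,I \right)} = \frac{1}{2 Z^{2}}$ ($C{\left(Z,I \right)} = \frac{1}{2 Z Z} = \frac{\frac{1}{2} \frac{1}{Z}}{Z} = \frac{1}{2 Z^{2}}$)
$u = \frac{65787}{3077645}$ ($u = - \frac{65787}{-3077645} = \left(-65787\right) \left(- \frac{1}{3077645}\right) = \frac{65787}{3077645} \approx 0.021376$)
$\left(-1266841 + u\right) + C{\left(-1833,q{\left(-35 \right)} \right)} = \left(-1266841 + \frac{65787}{3077645}\right) + \frac{1}{2 \cdot 3359889} = - \frac{3898886803658}{3077645} + \frac{1}{2} \cdot \frac{1}{3359889} = - \frac{3898886803658}{3077645} + \frac{1}{6719778} = - \frac{26199653767708270279}{20681091162810}$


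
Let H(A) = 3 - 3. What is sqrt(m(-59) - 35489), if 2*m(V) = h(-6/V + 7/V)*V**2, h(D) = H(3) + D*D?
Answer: I*sqrt(141954)/2 ≈ 188.38*I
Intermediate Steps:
H(A) = 0
h(D) = D**2 (h(D) = 0 + D*D = 0 + D**2 = D**2)
m(V) = 1/2 (m(V) = ((-6/V + 7/V)**2*V**2)/2 = ((1/V)**2*V**2)/2 = (V**2/V**2)/2 = (1/2)*1 = 1/2)
sqrt(m(-59) - 35489) = sqrt(1/2 - 35489) = sqrt(-70977/2) = I*sqrt(141954)/2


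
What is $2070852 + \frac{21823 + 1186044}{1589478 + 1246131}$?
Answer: $\frac{5872127776735}{2835609} \approx 2.0709 \cdot 10^{6}$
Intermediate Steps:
$2070852 + \frac{21823 + 1186044}{1589478 + 1246131} = 2070852 + \frac{1207867}{2835609} = \frac{5872127776735}{2835609}$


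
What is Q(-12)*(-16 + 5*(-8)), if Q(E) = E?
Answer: 672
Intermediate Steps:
Q(-12)*(-16 + 5*(-8)) = -12*(-16 + 5*(-8)) = -12*(-16 - 40) = -12*(-56) = 672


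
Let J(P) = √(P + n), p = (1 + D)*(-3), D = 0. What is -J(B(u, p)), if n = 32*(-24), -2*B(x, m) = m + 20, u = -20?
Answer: -I*√3106/2 ≈ -27.866*I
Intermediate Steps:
p = -3 (p = (1 + 0)*(-3) = 1*(-3) = -3)
B(x, m) = -10 - m/2 (B(x, m) = -(m + 20)/2 = -(20 + m)/2 = -10 - m/2)
n = -768
J(P) = √(-768 + P) (J(P) = √(P - 768) = √(-768 + P))
-J(B(u, p)) = -√(-768 + (-10 - ½*(-3))) = -√(-768 + (-10 + 3/2)) = -√(-768 - 17/2) = -√(-1553/2) = -I*√3106/2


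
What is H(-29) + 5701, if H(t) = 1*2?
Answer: 5703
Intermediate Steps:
H(t) = 2
H(-29) + 5701 = 2 + 5701 = 5703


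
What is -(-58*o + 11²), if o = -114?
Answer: -6733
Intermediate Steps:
-(-58*o + 11²) = -(-58*(-114) + 11²) = -(6612 + 121) = -1*6733 = -6733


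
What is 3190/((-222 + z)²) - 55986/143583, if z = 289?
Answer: 68902872/214848029 ≈ 0.32070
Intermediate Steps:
3190/((-222 + z)²) - 55986/143583 = 3190/((-222 + 289)²) - 55986/143583 = 3190/(67²) - 55986*1/143583 = 3190/4489 - 18662/47861 = 68902872/214848029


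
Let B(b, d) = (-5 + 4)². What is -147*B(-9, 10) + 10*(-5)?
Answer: -197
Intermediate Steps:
B(b, d) = 1 (B(b, d) = (-1)² = 1)
-147*B(-9, 10) + 10*(-5) = -147*1 + 10*(-5) = -147 - 50 = -197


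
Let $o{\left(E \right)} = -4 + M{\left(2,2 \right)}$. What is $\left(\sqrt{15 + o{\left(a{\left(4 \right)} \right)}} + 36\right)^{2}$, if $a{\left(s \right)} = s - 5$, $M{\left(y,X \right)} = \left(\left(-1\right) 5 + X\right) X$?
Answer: $\left(36 + \sqrt{5}\right)^{2} \approx 1462.0$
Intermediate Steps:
$M{\left(y,X \right)} = X \left(-5 + X\right)$ ($M{\left(y,X \right)} = \left(-5 + X\right) X = X \left(-5 + X\right)$)
$a{\left(s \right)} = -5 + s$
$o{\left(E \right)} = -10$ ($o{\left(E \right)} = -4 + 2 \left(-5 + 2\right) = -4 + 2 \left(-3\right) = -4 - 6 = -10$)
$\left(\sqrt{15 + o{\left(a{\left(4 \right)} \right)}} + 36\right)^{2} = \left(\sqrt{15 - 10} + 36\right)^{2} = \left(\sqrt{5} + 36\right)^{2} = \left(36 + \sqrt{5}\right)^{2}$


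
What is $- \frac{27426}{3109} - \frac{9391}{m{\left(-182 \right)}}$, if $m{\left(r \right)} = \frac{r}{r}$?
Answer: $- \frac{29224045}{3109} \approx -9399.8$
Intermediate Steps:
$m{\left(r \right)} = 1$
$- \frac{27426}{3109} - \frac{9391}{m{\left(-182 \right)}} = - \frac{27426}{3109} - \frac{9391}{1} = \left(-27426\right) \frac{1}{3109} - 9391 = - \frac{27426}{3109} - 9391 = - \frac{29224045}{3109}$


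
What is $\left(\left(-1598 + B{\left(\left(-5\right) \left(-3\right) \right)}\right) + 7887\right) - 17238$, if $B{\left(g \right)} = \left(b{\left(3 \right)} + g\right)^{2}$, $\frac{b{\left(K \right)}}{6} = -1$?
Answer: $-10868$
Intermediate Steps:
$b{\left(K \right)} = -6$ ($b{\left(K \right)} = 6 \left(-1\right) = -6$)
$B{\left(g \right)} = \left(-6 + g\right)^{2}$
$\left(\left(-1598 + B{\left(\left(-5\right) \left(-3\right) \right)}\right) + 7887\right) - 17238 = \left(\left(-1598 + \left(-6 - -15\right)^{2}\right) + 7887\right) - 17238 = \left(\left(-1598 + \left(-6 + 15\right)^{2}\right) + 7887\right) - 17238 = \left(\left(-1598 + 9^{2}\right) + 7887\right) - 17238 = \left(\left(-1598 + 81\right) + 7887\right) - 17238 = \left(-1517 + 7887\right) - 17238 = 6370 - 17238 = -10868$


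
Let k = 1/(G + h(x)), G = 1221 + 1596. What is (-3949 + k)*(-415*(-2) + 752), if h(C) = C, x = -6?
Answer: -17561209316/2811 ≈ -6.2473e+6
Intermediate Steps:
G = 2817
k = 1/2811 (k = 1/(2817 - 6) = 1/2811 ≈ 0.00035575)
(-3949 + k)*(-415*(-2) + 752) = (-3949 + 1/2811)*(-415*(-2) + 752) = -11100638*(830 + 752)/2811 = -11100638/2811*1582 = -17561209316/2811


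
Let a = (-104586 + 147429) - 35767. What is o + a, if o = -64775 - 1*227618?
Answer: -285317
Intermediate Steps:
a = 7076 (a = 42843 - 35767 = 7076)
o = -292393 (o = -64775 - 227618 = -292393)
o + a = -292393 + 7076 = -285317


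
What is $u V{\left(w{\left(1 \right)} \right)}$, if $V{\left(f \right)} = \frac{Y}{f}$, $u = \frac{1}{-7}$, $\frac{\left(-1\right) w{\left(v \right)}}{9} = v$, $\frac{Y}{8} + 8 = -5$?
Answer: $- \frac{104}{63} \approx -1.6508$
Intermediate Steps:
$Y = -104$ ($Y = -64 + 8 \left(-5\right) = -64 - 40 = -104$)
$w{\left(v \right)} = - 9 v$
$u = - \frac{1}{7} \approx -0.14286$
$V{\left(f \right)} = - \frac{104}{f}$
$u V{\left(w{\left(1 \right)} \right)} = - \frac{\left(-104\right) \frac{1}{\left(-9\right) 1}}{7} = - \frac{\left(-104\right) \frac{1}{-9}}{7} = - \frac{\left(-104\right) \left(- \frac{1}{9}\right)}{7} = \left(- \frac{1}{7}\right) \frac{104}{9} = - \frac{104}{63}$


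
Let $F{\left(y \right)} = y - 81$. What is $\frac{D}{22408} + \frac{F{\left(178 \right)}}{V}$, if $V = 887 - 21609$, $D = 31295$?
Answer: $\frac{323160707}{232169288} \approx 1.3919$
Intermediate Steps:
$F{\left(y \right)} = -81 + y$ ($F{\left(y \right)} = y - 81 = -81 + y$)
$V = -20722$ ($V = 887 - 21609 = -20722$)
$\frac{D}{22408} + \frac{F{\left(178 \right)}}{V} = \frac{31295}{22408} + \frac{-81 + 178}{-20722} = 31295 \cdot \frac{1}{22408} + 97 \left(- \frac{1}{20722}\right) = \frac{31295}{22408} - \frac{97}{20722} = \frac{323160707}{232169288}$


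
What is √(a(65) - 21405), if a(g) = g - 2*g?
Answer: I*√21470 ≈ 146.53*I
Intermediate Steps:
a(g) = -g
√(a(65) - 21405) = √(-1*65 - 21405) = √(-65 - 21405) = √(-21470) = I*√21470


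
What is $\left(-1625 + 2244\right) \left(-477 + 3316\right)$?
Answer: $1757341$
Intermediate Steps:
$\left(-1625 + 2244\right) \left(-477 + 3316\right) = 619 \cdot 2839 = 1757341$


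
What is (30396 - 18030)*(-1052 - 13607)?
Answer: -181273194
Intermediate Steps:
(30396 - 18030)*(-1052 - 13607) = 12366*(-14659) = -181273194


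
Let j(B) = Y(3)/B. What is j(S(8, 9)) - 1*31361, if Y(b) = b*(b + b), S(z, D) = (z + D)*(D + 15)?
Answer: -2132545/68 ≈ -31361.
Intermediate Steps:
S(z, D) = (15 + D)*(D + z) (S(z, D) = (D + z)*(15 + D) = (15 + D)*(D + z))
Y(b) = 2*b**2 (Y(b) = b*(2*b) = 2*b**2)
j(B) = 18/B (j(B) = (2*3**2)/B = (2*9)/B = 18/B)
j(S(8, 9)) - 1*31361 = 18/(9**2 + 15*9 + 15*8 + 9*8) - 1*31361 = 18/(81 + 135 + 120 + 72) - 31361 = 18/408 - 31361 = 18*(1/408) - 31361 = 3/68 - 31361 = -2132545/68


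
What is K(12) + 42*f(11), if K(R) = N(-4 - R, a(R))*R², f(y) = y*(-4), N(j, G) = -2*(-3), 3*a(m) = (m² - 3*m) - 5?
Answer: -984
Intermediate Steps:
a(m) = -5/3 - m + m²/3 (a(m) = ((m² - 3*m) - 5)/3 = (-5 + m² - 3*m)/3 = -5/3 - m + m²/3)
N(j, G) = 6
f(y) = -4*y
K(R) = 6*R²
K(12) + 42*f(11) = 6*12² + 42*(-4*11) = 6*144 + 42*(-44) = 864 - 1848 = -984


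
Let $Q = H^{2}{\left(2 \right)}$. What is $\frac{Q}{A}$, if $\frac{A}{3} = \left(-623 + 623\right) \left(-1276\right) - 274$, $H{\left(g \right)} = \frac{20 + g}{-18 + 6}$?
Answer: $- \frac{121}{29592} \approx -0.0040889$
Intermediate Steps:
$H{\left(g \right)} = - \frac{5}{3} - \frac{g}{12}$ ($H{\left(g \right)} = \frac{20 + g}{-12} = \left(20 + g\right) \left(- \frac{1}{12}\right) = - \frac{5}{3} - \frac{g}{12}$)
$Q = \frac{121}{36}$ ($Q = \left(- \frac{5}{3} - \frac{1}{6}\right)^{2} = \left(- \frac{11}{6}\right)^{2} = \frac{121}{36} \approx 3.3611$)
$A = -822$ ($A = 3 \left(\left(-623 + 623\right) \left(-1276\right) - 274\right) = 3 \left(0 \left(-1276\right) - 274\right) = 3 \left(0 - 274\right) = 3 \left(-274\right) = -822$)
$\frac{Q}{A} = \frac{121}{36 \left(-822\right)} = \frac{121}{36} \left(- \frac{1}{822}\right) = - \frac{121}{29592}$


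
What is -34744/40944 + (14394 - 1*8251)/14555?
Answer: -31772491/74492490 ≈ -0.42652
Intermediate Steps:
-34744/40944 + (14394 - 1*8251)/14555 = -34744*1/40944 + (14394 - 8251)*(1/14555) = -4343/5118 + 6143*(1/14555) = -4343/5118 + 6143/14555 = -31772491/74492490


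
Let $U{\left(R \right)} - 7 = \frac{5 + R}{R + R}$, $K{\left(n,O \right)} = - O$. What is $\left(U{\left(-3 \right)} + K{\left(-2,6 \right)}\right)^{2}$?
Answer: $\frac{4}{9} \approx 0.44444$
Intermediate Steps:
$U{\left(R \right)} = 7 + \frac{5 + R}{2 R}$ ($U{\left(R \right)} = 7 + \frac{5 + R}{R + R} = 7 + \frac{5 + R}{2 R}$)
$\left(U{\left(-3 \right)} + K{\left(-2,6 \right)}\right)^{2} = \left(\frac{5 \left(1 + 3 \left(-3\right)\right)}{2 \left(-3\right)} - 6\right)^{2} = \left(\frac{5}{2} \left(- \frac{1}{3}\right) \left(1 - 9\right) - 6\right)^{2} = \left(\frac{5}{2} \left(- \frac{1}{3}\right) \left(-8\right) - 6\right)^{2} = \left(\frac{20}{3} - 6\right)^{2} = \left(\frac{2}{3}\right)^{2} = \frac{4}{9}$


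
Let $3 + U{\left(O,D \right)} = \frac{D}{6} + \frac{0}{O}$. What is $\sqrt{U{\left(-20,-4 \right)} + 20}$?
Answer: $\frac{7 \sqrt{3}}{3} \approx 4.0415$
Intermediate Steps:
$U{\left(O,D \right)} = -3 + \frac{D}{6}$ ($U{\left(O,D \right)} = -3 + \left(\frac{D}{6} + \frac{0}{O}\right) = -3 + \left(D \frac{1}{6} + 0\right) = -3 + \left(\frac{D}{6} + 0\right) = -3 + \frac{D}{6}$)
$\sqrt{U{\left(-20,-4 \right)} + 20} = \sqrt{\left(-3 + \frac{1}{6} \left(-4\right)\right) + 20} = \sqrt{\left(-3 - \frac{2}{3}\right) + 20} = \sqrt{- \frac{11}{3} + 20} = \sqrt{\frac{49}{3}} = \frac{7 \sqrt{3}}{3}$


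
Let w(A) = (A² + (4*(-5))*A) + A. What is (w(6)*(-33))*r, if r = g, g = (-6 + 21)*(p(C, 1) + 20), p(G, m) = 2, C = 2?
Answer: 849420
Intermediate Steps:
g = 330 (g = (-6 + 21)*(2 + 20) = 15*22 = 330)
w(A) = A² - 19*A (w(A) = (A² - 20*A) + A = A² - 19*A)
r = 330
(w(6)*(-33))*r = ((6*(-19 + 6))*(-33))*330 = ((6*(-13))*(-33))*330 = -78*(-33)*330 = 2574*330 = 849420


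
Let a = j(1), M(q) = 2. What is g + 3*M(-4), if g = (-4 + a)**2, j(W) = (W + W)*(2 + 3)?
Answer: 42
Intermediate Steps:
j(W) = 10*W (j(W) = (2*W)*5 = 10*W)
a = 10 (a = 10*1 = 10)
g = 36 (g = (-4 + 10)**2 = 6**2 = 36)
g + 3*M(-4) = 36 + 3*2 = 36 + 6 = 42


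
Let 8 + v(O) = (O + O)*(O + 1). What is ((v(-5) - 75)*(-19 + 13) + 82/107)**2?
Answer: 766625344/11449 ≈ 66960.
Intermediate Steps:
v(O) = -8 + 2*O*(1 + O) (v(O) = -8 + (O + O)*(O + 1) = -8 + (2*O)*(1 + O) = -8 + 2*O*(1 + O))
((v(-5) - 75)*(-19 + 13) + 82/107)**2 = (((-8 + 2*(-5) + 2*(-5)**2) - 75)*(-19 + 13) + 82/107)**2 = (((-8 - 10 + 2*25) - 75)*(-6) + 82*(1/107))**2 = (((-8 - 10 + 50) - 75)*(-6) + 82/107)**2 = ((32 - 75)*(-6) + 82/107)**2 = (-43*(-6) + 82/107)**2 = (258 + 82/107)**2 = (27688/107)**2 = 766625344/11449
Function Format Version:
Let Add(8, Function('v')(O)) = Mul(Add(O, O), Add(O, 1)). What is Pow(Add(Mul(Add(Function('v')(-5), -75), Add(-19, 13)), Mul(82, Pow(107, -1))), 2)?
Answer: Rational(766625344, 11449) ≈ 66960.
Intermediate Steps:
Function('v')(O) = Add(-8, Mul(2, O, Add(1, O))) (Function('v')(O) = Add(-8, Mul(Add(O, O), Add(O, 1))) = Add(-8, Mul(Mul(2, O), Add(1, O))) = Add(-8, Mul(2, O, Add(1, O))))
Pow(Add(Mul(Add(Function('v')(-5), -75), Add(-19, 13)), Mul(82, Pow(107, -1))), 2) = Pow(Add(Mul(Add(Add(-8, Mul(2, -5), Mul(2, Pow(-5, 2))), -75), Add(-19, 13)), Mul(82, Pow(107, -1))), 2) = Pow(Add(Mul(Add(Add(-8, -10, Mul(2, 25)), -75), -6), Mul(82, Rational(1, 107))), 2) = Pow(Add(Mul(Add(Add(-8, -10, 50), -75), -6), Rational(82, 107)), 2) = Pow(Add(Mul(Add(32, -75), -6), Rational(82, 107)), 2) = Pow(Add(Mul(-43, -6), Rational(82, 107)), 2) = Pow(Add(258, Rational(82, 107)), 2) = Pow(Rational(27688, 107), 2) = Rational(766625344, 11449)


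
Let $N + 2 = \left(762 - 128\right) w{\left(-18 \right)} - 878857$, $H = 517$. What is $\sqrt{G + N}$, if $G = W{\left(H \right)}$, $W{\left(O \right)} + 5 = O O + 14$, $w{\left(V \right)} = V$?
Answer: $i \sqrt{622973} \approx 789.29 i$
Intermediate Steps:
$W{\left(O \right)} = 9 + O^{2}$ ($W{\left(O \right)} = -5 + \left(O O + 14\right) = -5 + \left(O^{2} + 14\right) = -5 + \left(14 + O^{2}\right) = 9 + O^{2}$)
$N = -890271$ ($N = -2 - \left(878857 - \left(762 - 128\right) \left(-18\right)\right) = -2 + \left(634 \left(-18\right) - 878857\right) = -2 - 890269 = -890271$)
$G = 267298$ ($G = 9 + 517^{2} = 9 + 267289 = 267298$)
$\sqrt{G + N} = \sqrt{267298 - 890271} = \sqrt{-622973} = i \sqrt{622973}$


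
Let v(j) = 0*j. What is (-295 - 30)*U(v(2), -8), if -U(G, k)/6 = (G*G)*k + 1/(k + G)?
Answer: -975/4 ≈ -243.75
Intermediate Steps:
v(j) = 0
U(G, k) = -6/(G + k) - 6*k*G² (U(G, k) = -6*((G*G)*k + 1/(k + G)) = -6*(G²*k + 1/(G + k)) = -6*(k*G² + 1/(G + k)) = -6*(1/(G + k) + k*G²) = -6/(G + k) - 6*k*G²)
(-295 - 30)*U(v(2), -8) = (-295 - 30)*(6*(-1 - 1*(-8)*0³ - 1*0²*(-8)²)/(0 - 8)) = -1950*(-1 - 1*(-8)*0 - 1*0*64)/(-8) = -1950*(-1)*(-1 + 0 + 0)/8 = -1950*(-1)*(-1)/8 = -325*¾ = -975/4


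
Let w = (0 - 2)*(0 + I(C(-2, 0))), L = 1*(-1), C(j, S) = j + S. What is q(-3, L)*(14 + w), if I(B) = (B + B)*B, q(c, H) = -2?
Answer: 4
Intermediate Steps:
C(j, S) = S + j
L = -1
I(B) = 2*B² (I(B) = (2*B)*B = 2*B²)
w = -16 (w = (0 - 2)*(0 + 2*(0 - 2)²) = -2*(0 + 2*(-2)²) = -2*(0 + 2*4) = -2*(0 + 8) = -2*8 = -16)
q(-3, L)*(14 + w) = -2*(14 - 16) = -2*(-2) = 4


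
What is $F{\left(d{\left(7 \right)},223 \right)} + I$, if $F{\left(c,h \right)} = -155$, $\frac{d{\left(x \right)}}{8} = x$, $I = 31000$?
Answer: $30845$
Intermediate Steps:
$d{\left(x \right)} = 8 x$
$F{\left(d{\left(7 \right)},223 \right)} + I = -155 + 31000 = 30845$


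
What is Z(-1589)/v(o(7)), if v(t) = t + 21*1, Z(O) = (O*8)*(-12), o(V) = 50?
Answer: 152544/71 ≈ 2148.5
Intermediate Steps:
Z(O) = -96*O (Z(O) = (8*O)*(-12) = -96*O)
v(t) = 21 + t (v(t) = t + 21 = 21 + t)
Z(-1589)/v(o(7)) = (-96*(-1589))/(21 + 50) = 152544/71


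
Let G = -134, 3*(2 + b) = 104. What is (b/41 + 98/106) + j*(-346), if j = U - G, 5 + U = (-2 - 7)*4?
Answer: -209757161/6519 ≈ -32176.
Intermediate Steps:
b = 98/3 (b = -2 + (1/3)*104 = -2 + 104/3 = 98/3 ≈ 32.667)
U = -41 (U = -5 + (-2 - 7)*4 = -5 - 9*4 = -5 - 36 = -41)
j = 93 (j = -41 - 1*(-134) = -41 + 134 = 93)
(b/41 + 98/106) + j*(-346) = ((98/3)/41 + 98/106) + 93*(-346) = ((98/3)*(1/41) + 98*(1/106)) - 32178 = (98/123 + 49/53) - 32178 = 11221/6519 - 32178 = -209757161/6519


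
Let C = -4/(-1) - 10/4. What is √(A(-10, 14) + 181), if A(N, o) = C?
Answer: √730/2 ≈ 13.509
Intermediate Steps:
C = 3/2 (C = -4*(-1) - 10*¼ = 4 - 5/2 = 3/2 ≈ 1.5000)
A(N, o) = 3/2
√(A(-10, 14) + 181) = √(3/2 + 181) = √(365/2) = √730/2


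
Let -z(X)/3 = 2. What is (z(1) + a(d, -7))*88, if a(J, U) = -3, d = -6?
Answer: -792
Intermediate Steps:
z(X) = -6 (z(X) = -3*2 = -6)
(z(1) + a(d, -7))*88 = (-6 - 3)*88 = -9*88 = -792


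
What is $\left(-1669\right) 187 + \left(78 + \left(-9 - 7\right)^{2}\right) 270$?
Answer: $-221923$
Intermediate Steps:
$\left(-1669\right) 187 + \left(78 + \left(-9 - 7\right)^{2}\right) 270 = -312103 + \left(78 + \left(-16\right)^{2}\right) 270 = -312103 + \left(78 + 256\right) 270 = -312103 + 334 \cdot 270 = -312103 + 90180 = -221923$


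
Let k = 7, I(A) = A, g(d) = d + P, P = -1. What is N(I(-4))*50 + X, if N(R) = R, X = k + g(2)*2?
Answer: -191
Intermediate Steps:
g(d) = -1 + d (g(d) = d - 1 = -1 + d)
X = 9 (X = 7 + (-1 + 2)*2 = 7 + 1*2 = 7 + 2 = 9)
N(I(-4))*50 + X = -4*50 + 9 = -200 + 9 = -191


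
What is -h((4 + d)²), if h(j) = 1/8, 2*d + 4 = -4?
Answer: -⅛ ≈ -0.12500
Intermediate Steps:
d = -4 (d = -2 + (½)*(-4) = -2 - 2 = -4)
h(j) = ⅛
-h((4 + d)²) = -1*⅛ = -⅛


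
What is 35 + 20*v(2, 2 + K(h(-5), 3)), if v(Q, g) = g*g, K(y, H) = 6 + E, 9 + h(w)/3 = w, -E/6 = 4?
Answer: 5155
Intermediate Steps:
E = -24 (E = -6*4 = -24)
h(w) = -27 + 3*w
K(y, H) = -18 (K(y, H) = 6 - 24 = -18)
v(Q, g) = g²
35 + 20*v(2, 2 + K(h(-5), 3)) = 35 + 20*(2 - 18)² = 35 + 20*(-16)² = 35 + 20*256 = 35 + 5120 = 5155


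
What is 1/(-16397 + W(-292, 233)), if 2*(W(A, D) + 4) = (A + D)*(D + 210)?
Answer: -2/58939 ≈ -3.3933e-5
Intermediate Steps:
W(A, D) = -4 + (210 + D)*(A + D)/2 (W(A, D) = -4 + ((A + D)*(D + 210))/2 = -4 + ((A + D)*(210 + D))/2 = -4 + ((210 + D)*(A + D))/2 = -4 + (210 + D)*(A + D)/2)
1/(-16397 + W(-292, 233)) = 1/(-16397 + (-4 + (½)*233² + 105*(-292) + 105*233 + (½)*(-292)*233)) = 1/(-16397 + (-4 + (½)*54289 - 30660 + 24465 - 34018)) = 1/(-16397 + (-4 + 54289/2 - 30660 + 24465 - 34018)) = 1/(-16397 - 26145/2) = 1/(-58939/2) = -2/58939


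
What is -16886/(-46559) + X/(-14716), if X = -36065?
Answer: 1927644711/685162244 ≈ 2.8134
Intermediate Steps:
-16886/(-46559) + X/(-14716) = -16886/(-46559) - 36065/(-14716) = -16886*(-1/46559) - 36065*(-1/14716) = 16886/46559 + 36065/14716 = 1927644711/685162244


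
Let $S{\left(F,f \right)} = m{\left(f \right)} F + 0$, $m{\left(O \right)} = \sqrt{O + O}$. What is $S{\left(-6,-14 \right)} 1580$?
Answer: $- 18960 i \sqrt{7} \approx - 50163.0 i$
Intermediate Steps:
$m{\left(O \right)} = \sqrt{2} \sqrt{O}$ ($m{\left(O \right)} = \sqrt{2 O} = \sqrt{2} \sqrt{O}$)
$S{\left(F,f \right)} = F \sqrt{2} \sqrt{f}$ ($S{\left(F,f \right)} = \sqrt{2} \sqrt{f} F + 0 = F \sqrt{2} \sqrt{f} + 0 = F \sqrt{2} \sqrt{f}$)
$S{\left(-6,-14 \right)} 1580 = - 6 \sqrt{2} \sqrt{-14} \cdot 1580 = - 6 \sqrt{2} i \sqrt{14} \cdot 1580 = - 12 i \sqrt{7} \cdot 1580 = - 18960 i \sqrt{7}$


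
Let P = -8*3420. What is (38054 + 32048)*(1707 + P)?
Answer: -1798326606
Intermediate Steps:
P = -27360
(38054 + 32048)*(1707 + P) = (38054 + 32048)*(1707 - 27360) = 70102*(-25653) = -1798326606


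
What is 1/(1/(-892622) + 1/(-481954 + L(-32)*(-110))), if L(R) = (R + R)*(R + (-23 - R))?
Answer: -143684024407/384124 ≈ -3.7406e+5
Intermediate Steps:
L(R) = -46*R (L(R) = (2*R)*(-23) = -46*R)
1/(1/(-892622) + 1/(-481954 + L(-32)*(-110))) = 1/(1/(-892622) + 1/(-481954 - 46*(-32)*(-110))) = 1/(-1/892622 + 1/(-481954 + 1472*(-110))) = 1/(-1/892622 + 1/(-481954 - 161920)) = 1/(-1/892622 + 1/(-643874)) = 1/(-1/892622 - 1/643874) = 1/(-384124/143684024407) = -143684024407/384124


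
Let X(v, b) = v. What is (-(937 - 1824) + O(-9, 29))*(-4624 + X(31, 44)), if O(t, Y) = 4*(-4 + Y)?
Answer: -4533291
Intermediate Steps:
O(t, Y) = -16 + 4*Y
(-(937 - 1824) + O(-9, 29))*(-4624 + X(31, 44)) = (-(937 - 1824) + (-16 + 4*29))*(-4624 + 31) = (-1*(-887) + (-16 + 116))*(-4593) = (887 + 100)*(-4593) = 987*(-4593) = -4533291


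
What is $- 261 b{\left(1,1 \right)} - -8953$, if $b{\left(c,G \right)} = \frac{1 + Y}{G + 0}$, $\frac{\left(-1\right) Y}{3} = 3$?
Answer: $11041$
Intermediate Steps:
$Y = -9$ ($Y = \left(-3\right) 3 = -9$)
$b{\left(c,G \right)} = - \frac{8}{G}$ ($b{\left(c,G \right)} = \frac{1 - 9}{G + 0} = - \frac{8}{G}$)
$- 261 b{\left(1,1 \right)} - -8953 = - 261 \left(- \frac{8}{1}\right) - -8953 = - 261 \left(\left(-8\right) 1\right) + 8953 = \left(-261\right) \left(-8\right) + 8953 = 2088 + 8953 = 11041$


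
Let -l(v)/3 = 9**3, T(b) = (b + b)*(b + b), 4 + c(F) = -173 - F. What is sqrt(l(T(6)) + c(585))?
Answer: I*sqrt(2949) ≈ 54.305*I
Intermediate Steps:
c(F) = -177 - F (c(F) = -4 + (-173 - F) = -177 - F)
T(b) = 4*b**2 (T(b) = (2*b)*(2*b) = 4*b**2)
l(v) = -2187 (l(v) = -3*9**3 = -3*729 = -2187)
sqrt(l(T(6)) + c(585)) = sqrt(-2187 + (-177 - 1*585)) = sqrt(-2187 + (-177 - 585)) = sqrt(-2187 - 762) = sqrt(-2949) = I*sqrt(2949)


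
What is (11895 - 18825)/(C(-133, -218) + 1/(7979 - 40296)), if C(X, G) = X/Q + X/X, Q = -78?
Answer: -17468631180/6818809 ≈ -2561.8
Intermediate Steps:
C(X, G) = 1 - X/78 (C(X, G) = X/(-78) + X/X = X*(-1/78) + 1 = -X/78 + 1 = 1 - X/78)
(11895 - 18825)/(C(-133, -218) + 1/(7979 - 40296)) = (11895 - 18825)/((1 - 1/78*(-133)) + 1/(7979 - 40296)) = -6930/((1 + 133/78) + 1/(-32317)) = -6930/(211/78 - 1/32317) = -6930/6818809/2520726 = -6930*2520726/6818809 = -17468631180/6818809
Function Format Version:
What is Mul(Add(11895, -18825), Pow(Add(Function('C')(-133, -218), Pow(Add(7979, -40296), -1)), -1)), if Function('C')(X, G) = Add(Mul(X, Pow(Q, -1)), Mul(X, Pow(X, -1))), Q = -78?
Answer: Rational(-17468631180, 6818809) ≈ -2561.8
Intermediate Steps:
Function('C')(X, G) = Add(1, Mul(Rational(-1, 78), X)) (Function('C')(X, G) = Add(Mul(X, Pow(-78, -1)), Mul(X, Pow(X, -1))) = Add(Mul(X, Rational(-1, 78)), 1) = Add(Mul(Rational(-1, 78), X), 1) = Add(1, Mul(Rational(-1, 78), X)))
Mul(Add(11895, -18825), Pow(Add(Function('C')(-133, -218), Pow(Add(7979, -40296), -1)), -1)) = Mul(Add(11895, -18825), Pow(Add(Add(1, Mul(Rational(-1, 78), -133)), Pow(Add(7979, -40296), -1)), -1)) = Mul(-6930, Pow(Add(Add(1, Rational(133, 78)), Pow(-32317, -1)), -1)) = Mul(-6930, Pow(Add(Rational(211, 78), Rational(-1, 32317)), -1)) = Mul(-6930, Pow(Rational(6818809, 2520726), -1)) = Mul(-6930, Rational(2520726, 6818809)) = Rational(-17468631180, 6818809)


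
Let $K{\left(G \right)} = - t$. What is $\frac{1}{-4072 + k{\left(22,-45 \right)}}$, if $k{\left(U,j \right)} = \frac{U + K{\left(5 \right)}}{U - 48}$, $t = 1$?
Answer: $- \frac{26}{105893} \approx -0.00024553$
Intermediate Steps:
$K{\left(G \right)} = -1$ ($K{\left(G \right)} = \left(-1\right) 1 = -1$)
$k{\left(U,j \right)} = \frac{-1 + U}{-48 + U}$ ($k{\left(U,j \right)} = \frac{U - 1}{U - 48} = \frac{-1 + U}{-48 + U}$)
$\frac{1}{-4072 + k{\left(22,-45 \right)}} = \frac{1}{-4072 + \frac{-1 + 22}{-48 + 22}} = \frac{1}{-4072 + \frac{1}{-26} \cdot 21} = \frac{1}{-4072 - \frac{21}{26}} = \frac{1}{- \frac{105893}{26}} = - \frac{26}{105893}$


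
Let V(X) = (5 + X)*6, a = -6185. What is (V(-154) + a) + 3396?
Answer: -3683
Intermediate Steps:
V(X) = 30 + 6*X
(V(-154) + a) + 3396 = ((30 + 6*(-154)) - 6185) + 3396 = ((30 - 924) - 6185) + 3396 = (-894 - 6185) + 3396 = -7079 + 3396 = -3683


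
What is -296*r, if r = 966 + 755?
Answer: -509416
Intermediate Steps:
r = 1721
-296*r = -296*1721 = -509416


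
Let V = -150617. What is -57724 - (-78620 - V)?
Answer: -129721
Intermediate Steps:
-57724 - (-78620 - V) = -57724 - (-78620 - 1*(-150617)) = -57724 - (-78620 + 150617) = -57724 - 1*71997 = -57724 - 71997 = -129721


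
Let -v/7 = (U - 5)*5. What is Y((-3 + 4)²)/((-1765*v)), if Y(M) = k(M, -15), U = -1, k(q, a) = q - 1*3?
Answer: 1/185325 ≈ 5.3959e-6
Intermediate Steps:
k(q, a) = -3 + q (k(q, a) = q - 3 = -3 + q)
v = 210 (v = -7*(-1 - 5)*5 = -(-42)*5 = -7*(-30) = 210)
Y(M) = -3 + M
Y((-3 + 4)²)/((-1765*v)) = (-3 + (-3 + 4)²)/((-1765*210)) = (-3 + 1²)/(-370650) = (-3 + 1)*(-1/370650) = -2*(-1/370650) = 1/185325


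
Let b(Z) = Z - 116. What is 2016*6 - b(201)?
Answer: 12011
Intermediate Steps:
b(Z) = -116 + Z
2016*6 - b(201) = 2016*6 - (-116 + 201) = 12096 - 1*85 = 12096 - 85 = 12011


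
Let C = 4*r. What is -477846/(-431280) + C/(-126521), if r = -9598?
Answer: 4278625307/3031443160 ≈ 1.4114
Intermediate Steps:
C = -38392 (C = 4*(-9598) = -38392)
-477846/(-431280) + C/(-126521) = -477846/(-431280) - 38392/(-126521) = -477846*(-1/431280) - 38392*(-1/126521) = 26547/23960 + 38392/126521 = 4278625307/3031443160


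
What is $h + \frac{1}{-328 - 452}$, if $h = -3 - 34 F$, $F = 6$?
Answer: $- \frac{161461}{780} \approx -207.0$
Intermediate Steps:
$h = -207$ ($h = -3 - 204 = -207$)
$h + \frac{1}{-328 - 452} = -207 + \frac{1}{-328 - 452} = -207 + \frac{1}{-780} = -207 - \frac{1}{780} = - \frac{161461}{780}$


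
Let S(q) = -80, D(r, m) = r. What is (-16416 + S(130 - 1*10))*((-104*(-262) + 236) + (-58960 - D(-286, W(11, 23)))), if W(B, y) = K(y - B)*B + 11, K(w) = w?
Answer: 514510240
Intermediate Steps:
W(B, y) = 11 + B*(y - B) (W(B, y) = (y - B)*B + 11 = B*(y - B) + 11 = 11 + B*(y - B))
(-16416 + S(130 - 1*10))*((-104*(-262) + 236) + (-58960 - D(-286, W(11, 23)))) = (-16416 - 80)*((-104*(-262) + 236) + (-58960 - 1*(-286))) = -16496*((27248 + 236) + (-58960 + 286)) = -16496*(27484 - 58674) = -16496*(-31190) = 514510240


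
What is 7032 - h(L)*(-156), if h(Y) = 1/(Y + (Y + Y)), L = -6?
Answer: 21070/3 ≈ 7023.3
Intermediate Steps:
h(Y) = 1/(3*Y) (h(Y) = 1/(Y + 2*Y) = 1/(3*Y))
7032 - h(L)*(-156) = 7032 - (⅓)/(-6)*(-156) = 7032 - (⅓)*(-⅙)*(-156) = 7032 - (-1)*(-156)/18 = 7032 - 1*26/3 = 7032 - 26/3 = 21070/3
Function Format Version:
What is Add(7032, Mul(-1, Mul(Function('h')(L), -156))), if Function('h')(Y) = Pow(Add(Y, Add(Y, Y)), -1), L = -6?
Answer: Rational(21070, 3) ≈ 7023.3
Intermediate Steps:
Function('h')(Y) = Mul(Rational(1, 3), Pow(Y, -1)) (Function('h')(Y) = Pow(Add(Y, Mul(2, Y)), -1) = Pow(Mul(3, Y), -1) = Mul(Rational(1, 3), Pow(Y, -1)))
Add(7032, Mul(-1, Mul(Function('h')(L), -156))) = Add(7032, Mul(-1, Mul(Mul(Rational(1, 3), Pow(-6, -1)), -156))) = Add(7032, Mul(-1, Mul(Mul(Rational(1, 3), Rational(-1, 6)), -156))) = Add(7032, Mul(-1, Mul(Rational(-1, 18), -156))) = Add(7032, Mul(-1, Rational(26, 3))) = Add(7032, Rational(-26, 3)) = Rational(21070, 3)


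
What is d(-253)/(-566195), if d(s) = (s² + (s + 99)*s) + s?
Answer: -14674/80885 ≈ -0.18142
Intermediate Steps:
d(s) = s + s² + s*(99 + s) (d(s) = (s² + (99 + s)*s) + s = (s² + s*(99 + s)) + s = s + s² + s*(99 + s))
d(-253)/(-566195) = (2*(-253)*(50 - 253))/(-566195) = (2*(-253)*(-203))*(-1/566195) = 102718*(-1/566195) = -14674/80885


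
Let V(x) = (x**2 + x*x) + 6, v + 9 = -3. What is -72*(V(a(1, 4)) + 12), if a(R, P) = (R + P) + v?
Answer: -8352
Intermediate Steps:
v = -12 (v = -9 - 3 = -12)
a(R, P) = -12 + P + R (a(R, P) = (R + P) - 12 = (P + R) - 12 = -12 + P + R)
V(x) = 6 + 2*x**2 (V(x) = (x**2 + x**2) + 6 = 2*x**2 + 6 = 6 + 2*x**2)
-72*(V(a(1, 4)) + 12) = -72*((6 + 2*(-12 + 4 + 1)**2) + 12) = -72*((6 + 2*(-7)**2) + 12) = -72*((6 + 2*49) + 12) = -72*((6 + 98) + 12) = -72*(104 + 12) = -72*116 = -8352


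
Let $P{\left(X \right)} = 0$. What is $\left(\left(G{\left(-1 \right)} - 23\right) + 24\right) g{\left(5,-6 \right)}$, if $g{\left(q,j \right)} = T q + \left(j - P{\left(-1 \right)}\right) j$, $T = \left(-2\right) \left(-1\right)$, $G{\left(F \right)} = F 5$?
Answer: $-184$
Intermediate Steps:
$G{\left(F \right)} = 5 F$
$T = 2$
$g{\left(q,j \right)} = j^{2} + 2 q$ ($g{\left(q,j \right)} = 2 q + \left(j - 0\right) j = 2 q + \left(j + 0\right) j = 2 q + j j = 2 q + j^{2} = j^{2} + 2 q$)
$\left(\left(G{\left(-1 \right)} - 23\right) + 24\right) g{\left(5,-6 \right)} = \left(\left(5 \left(-1\right) - 23\right) + 24\right) \left(\left(-6\right)^{2} + 2 \cdot 5\right) = \left(\left(-5 - 23\right) + 24\right) \left(36 + 10\right) = \left(-28 + 24\right) 46 = \left(-4\right) 46 = -184$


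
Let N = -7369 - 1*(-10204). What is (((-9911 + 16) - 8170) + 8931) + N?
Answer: -6299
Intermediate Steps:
N = 2835 (N = -7369 + 10204 = 2835)
(((-9911 + 16) - 8170) + 8931) + N = (((-9911 + 16) - 8170) + 8931) + 2835 = ((-9895 - 8170) + 8931) + 2835 = (-18065 + 8931) + 2835 = -9134 + 2835 = -6299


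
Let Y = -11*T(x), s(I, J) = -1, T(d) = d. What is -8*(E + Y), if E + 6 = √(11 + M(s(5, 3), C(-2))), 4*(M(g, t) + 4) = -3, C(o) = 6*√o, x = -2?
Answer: -148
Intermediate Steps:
Y = 22 (Y = -11*(-2) = 22)
M(g, t) = -19/4 (M(g, t) = -4 + (¼)*(-3) = -4 - ¾ = -19/4)
E = -7/2 (E = -6 + √(11 - 19/4) = -6 + √(25/4) = -6 + 5/2 = -7/2 ≈ -3.5000)
-8*(E + Y) = -8*(-7/2 + 22) = -8*37/2 = -148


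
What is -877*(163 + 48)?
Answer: -185047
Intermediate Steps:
-877*(163 + 48) = -877*211 = -185047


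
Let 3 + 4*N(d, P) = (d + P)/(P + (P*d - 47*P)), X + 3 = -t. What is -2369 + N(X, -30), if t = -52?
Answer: -853129/360 ≈ -2369.8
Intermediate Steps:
X = 49 (X = -3 - 1*(-52) = -3 + 52 = 49)
N(d, P) = -¾ + (P + d)/(4*(-46*P + P*d)) (N(d, P) = -¾ + ((d + P)/(P + (P*d - 47*P)))/4 = -¾ + ((P + d)/(P + (-47*P + P*d)))/4 = -¾ + ((P + d)/(-46*P + P*d))/4 = -¾ + (P + d)/(4*(-46*P + P*d)))
-2369 + N(X, -30) = -2369 + (¼)*(49 + 139*(-30) - 3*(-30)*49)/(-30*(-46 + 49)) = -2369 + (¼)*(-1/30)*(49 - 4170 + 4410)/3 = -2369 + (¼)*(-1/30)*(⅓)*289 = -2369 - 289/360 = -853129/360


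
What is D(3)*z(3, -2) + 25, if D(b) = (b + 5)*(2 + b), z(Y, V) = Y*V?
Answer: -215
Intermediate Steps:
z(Y, V) = V*Y
D(b) = (2 + b)*(5 + b) (D(b) = (5 + b)*(2 + b) = (2 + b)*(5 + b))
D(3)*z(3, -2) + 25 = (10 + 3² + 7*3)*(-2*3) + 25 = (10 + 9 + 21)*(-6) + 25 = 40*(-6) + 25 = -240 + 25 = -215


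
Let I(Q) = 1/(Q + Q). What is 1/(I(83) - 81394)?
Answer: -166/13511403 ≈ -1.2286e-5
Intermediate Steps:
I(Q) = 1/(2*Q)
1/(I(83) - 81394) = 1/((½)/83 - 81394) = 1/((½)*(1/83) - 81394) = 1/(1/166 - 81394) = 1/(-13511403/166) = -166/13511403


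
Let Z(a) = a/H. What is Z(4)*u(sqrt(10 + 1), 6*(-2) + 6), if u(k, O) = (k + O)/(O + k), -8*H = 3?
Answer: -32/3 ≈ -10.667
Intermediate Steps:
H = -3/8 (H = -1/8*3 = -3/8 ≈ -0.37500)
Z(a) = -8*a/3 (Z(a) = a/(-3/8) = a*(-8/3) = -8*a/3)
u(k, O) = 1 (u(k, O) = (O + k)/(O + k) = 1)
Z(4)*u(sqrt(10 + 1), 6*(-2) + 6) = -8/3*4*1 = -32/3*1 = -32/3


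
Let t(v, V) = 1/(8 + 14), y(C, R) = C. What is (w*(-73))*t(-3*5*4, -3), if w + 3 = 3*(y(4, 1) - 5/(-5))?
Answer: -438/11 ≈ -39.818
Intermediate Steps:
t(v, V) = 1/22
w = 12 (w = -3 + 3*(4 - 5/(-5)) = -3 + 3*(4 - 5*(-⅕)) = -3 + 3*(4 + 1) = -3 + 3*5 = -3 + 15 = 12)
(w*(-73))*t(-3*5*4, -3) = (12*(-73))*(1/22) = -876*1/22 = -438/11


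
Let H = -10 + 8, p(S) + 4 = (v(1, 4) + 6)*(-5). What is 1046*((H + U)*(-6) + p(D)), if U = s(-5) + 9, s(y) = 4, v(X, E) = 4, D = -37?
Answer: -125520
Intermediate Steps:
p(S) = -54 (p(S) = -4 + (4 + 6)*(-5) = -4 + 10*(-5) = -4 - 50 = -54)
U = 13 (U = 4 + 9 = 13)
H = -2
1046*((H + U)*(-6) + p(D)) = 1046*((-2 + 13)*(-6) - 54) = 1046*(11*(-6) - 54) = 1046*(-66 - 54) = 1046*(-120) = -125520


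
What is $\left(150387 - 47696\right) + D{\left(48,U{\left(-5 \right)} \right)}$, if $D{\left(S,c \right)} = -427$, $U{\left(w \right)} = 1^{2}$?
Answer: $102264$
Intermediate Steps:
$U{\left(w \right)} = 1$
$\left(150387 - 47696\right) + D{\left(48,U{\left(-5 \right)} \right)} = \left(150387 - 47696\right) - 427 = 102691 - 427 = 102264$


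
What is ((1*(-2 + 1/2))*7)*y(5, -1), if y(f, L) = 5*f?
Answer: -525/2 ≈ -262.50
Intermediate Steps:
((1*(-2 + 1/2))*7)*y(5, -1) = ((1*(-2 + 1/2))*7)*(5*5) = ((1*(-2 + 1/2))*7)*25 = ((1*(-3/2))*7)*25 = -3/2*7*25 = -21/2*25 = -525/2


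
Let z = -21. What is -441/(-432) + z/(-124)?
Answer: 1771/1488 ≈ 1.1902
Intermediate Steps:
-441/(-432) + z/(-124) = -441/(-432) - 21/(-124) = -441*(-1/432) - 21*(-1/124) = 49/48 + 21/124 = 1771/1488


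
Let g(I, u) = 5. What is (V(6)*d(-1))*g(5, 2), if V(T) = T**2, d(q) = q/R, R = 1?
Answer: -180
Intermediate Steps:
d(q) = q (d(q) = q/1 = q*1 = q)
(V(6)*d(-1))*g(5, 2) = (6**2*(-1))*5 = (36*(-1))*5 = -36*5 = -180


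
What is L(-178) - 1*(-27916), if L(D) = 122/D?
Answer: 2484463/89 ≈ 27915.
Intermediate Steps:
L(-178) - 1*(-27916) = 122/(-178) - 1*(-27916) = 122*(-1/178) + 27916 = -61/89 + 27916 = 2484463/89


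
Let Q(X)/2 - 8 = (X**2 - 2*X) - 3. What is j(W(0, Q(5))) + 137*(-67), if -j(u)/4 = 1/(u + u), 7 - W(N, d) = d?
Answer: -302905/33 ≈ -9178.9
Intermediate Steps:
Q(X) = 10 - 4*X + 2*X**2 (Q(X) = 16 + 2*((X**2 - 2*X) - 3) = 16 + 2*(-3 + X**2 - 2*X) = 16 + (-6 - 4*X + 2*X**2) = 10 - 4*X + 2*X**2)
W(N, d) = 7 - d
j(u) = -2/u (j(u) = -4/(u + u) = -4*1/(2*u) = -2/u)
j(W(0, Q(5))) + 137*(-67) = -2/(7 - (10 - 4*5 + 2*5**2)) + 137*(-67) = -2/(7 - (10 - 20 + 2*25)) - 9179 = -2/(7 - (10 - 20 + 50)) - 9179 = -2/(7 - 1*40) - 9179 = -2/(7 - 40) - 9179 = -2/(-33) - 9179 = -2*(-1/33) - 9179 = 2/33 - 9179 = -302905/33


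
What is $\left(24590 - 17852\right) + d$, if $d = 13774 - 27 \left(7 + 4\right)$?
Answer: $20215$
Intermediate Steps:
$d = 13477$ ($d = 13774 - 27 \cdot 11 = 13774 - 297 = 13477$)
$\left(24590 - 17852\right) + d = \left(24590 - 17852\right) + 13477 = 6738 + 13477 = 20215$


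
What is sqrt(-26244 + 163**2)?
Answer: 5*sqrt(13) ≈ 18.028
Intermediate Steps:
sqrt(-26244 + 163**2) = sqrt(-26244 + 26569) = sqrt(325) = 5*sqrt(13)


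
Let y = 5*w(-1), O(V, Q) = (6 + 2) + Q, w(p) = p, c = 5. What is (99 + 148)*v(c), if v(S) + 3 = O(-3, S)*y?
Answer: -16796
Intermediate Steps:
O(V, Q) = 8 + Q
y = -5 (y = 5*(-1) = -5)
v(S) = -43 - 5*S (v(S) = -3 + (8 + S)*(-5) = -3 + (-40 - 5*S) = -43 - 5*S)
(99 + 148)*v(c) = (99 + 148)*(-43 - 5*5) = 247*(-43 - 25) = 247*(-68) = -16796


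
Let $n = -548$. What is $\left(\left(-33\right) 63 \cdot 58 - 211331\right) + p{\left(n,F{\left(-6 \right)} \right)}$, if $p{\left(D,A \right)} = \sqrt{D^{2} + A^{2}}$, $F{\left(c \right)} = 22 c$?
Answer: $-331913 + 4 \sqrt{19858} \approx -3.3135 \cdot 10^{5}$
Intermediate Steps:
$p{\left(D,A \right)} = \sqrt{A^{2} + D^{2}}$
$\left(\left(-33\right) 63 \cdot 58 - 211331\right) + p{\left(n,F{\left(-6 \right)} \right)} = \left(\left(-33\right) 63 \cdot 58 - 211331\right) + \sqrt{\left(22 \left(-6\right)\right)^{2} + \left(-548\right)^{2}} = \left(\left(-2079\right) 58 - 211331\right) + \sqrt{\left(-132\right)^{2} + 300304} = \left(-120582 - 211331\right) + \sqrt{17424 + 300304} = -331913 + \sqrt{317728} = -331913 + 4 \sqrt{19858}$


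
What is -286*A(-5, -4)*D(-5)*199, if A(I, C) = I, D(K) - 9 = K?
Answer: 1138280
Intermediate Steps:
D(K) = 9 + K
-286*A(-5, -4)*D(-5)*199 = -286*(-5*(9 - 5))*199 = -286*(-5*4)*199 = -(-5720)*199 = -286*(-3980) = 1138280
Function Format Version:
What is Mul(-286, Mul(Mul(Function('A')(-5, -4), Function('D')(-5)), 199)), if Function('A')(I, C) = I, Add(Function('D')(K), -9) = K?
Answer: 1138280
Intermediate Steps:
Function('D')(K) = Add(9, K)
Mul(-286, Mul(Mul(Function('A')(-5, -4), Function('D')(-5)), 199)) = Mul(-286, Mul(Mul(-5, Add(9, -5)), 199)) = Mul(-286, Mul(Mul(-5, 4), 199)) = Mul(-286, Mul(-20, 199)) = Mul(-286, -3980) = 1138280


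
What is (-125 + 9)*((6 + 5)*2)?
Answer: -2552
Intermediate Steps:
(-125 + 9)*((6 + 5)*2) = -1276*2 = -116*22 = -2552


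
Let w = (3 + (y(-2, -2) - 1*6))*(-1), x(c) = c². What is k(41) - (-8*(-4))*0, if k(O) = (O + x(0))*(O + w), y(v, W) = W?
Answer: 1886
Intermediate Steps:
w = 5 (w = (3 + (-2 - 1*6))*(-1) = (3 + (-2 - 6))*(-1) = (3 - 8)*(-1) = -5*(-1) = 5)
k(O) = O*(5 + O) (k(O) = (O + 0²)*(O + 5) = (O + 0)*(5 + O) = O*(5 + O))
k(41) - (-8*(-4))*0 = 41*(5 + 41) - (-8*(-4))*0 = 41*46 - 32*0 = 1886 - 1*0 = 1886 + 0 = 1886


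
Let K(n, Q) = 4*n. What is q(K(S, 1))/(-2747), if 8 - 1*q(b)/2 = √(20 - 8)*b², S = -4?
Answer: -16/2747 + 1024*√3/2747 ≈ 0.63983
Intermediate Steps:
q(b) = 16 - 4*√3*b² (q(b) = 16 - 2*√(20 - 8)*b² = 16 - 2*√12*b² = 16 - 2*2*√3*b² = 16 - 4*√3*b²)
q(K(S, 1))/(-2747) = (16 - 4*√3*(4*(-4))²)/(-2747) = (16 - 4*√3*(-16)²)*(-1/2747) = (16 - 4*√3*256)*(-1/2747) = (16 - 1024*√3)*(-1/2747) = -16/2747 + 1024*√3/2747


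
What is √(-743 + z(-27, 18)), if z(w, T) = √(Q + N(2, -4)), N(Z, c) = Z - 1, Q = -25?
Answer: √(-743 + 2*I*√6) ≈ 0.08986 + 27.258*I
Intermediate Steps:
N(Z, c) = -1 + Z
z(w, T) = 2*I*√6 (z(w, T) = √(-25 + (-1 + 2)) = √(-25 + 1) = √(-24) = 2*I*√6)
√(-743 + z(-27, 18)) = √(-743 + 2*I*√6)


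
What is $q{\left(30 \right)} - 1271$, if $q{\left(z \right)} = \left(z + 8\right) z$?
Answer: $-131$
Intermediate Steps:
$q{\left(z \right)} = z \left(8 + z\right)$ ($q{\left(z \right)} = \left(8 + z\right) z = z \left(8 + z\right)$)
$q{\left(30 \right)} - 1271 = 30 \left(8 + 30\right) - 1271 = 30 \cdot 38 - 1271 = 1140 - 1271 = -131$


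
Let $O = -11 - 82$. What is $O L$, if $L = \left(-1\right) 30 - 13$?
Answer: $3999$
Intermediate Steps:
$L = -43$ ($L = -30 - 13 = -43$)
$O = -93$
$O L = \left(-93\right) \left(-43\right) = 3999$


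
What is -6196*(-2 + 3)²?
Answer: -6196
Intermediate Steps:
-6196*(-2 + 3)² = -6196*1² = -6196*1 = -6196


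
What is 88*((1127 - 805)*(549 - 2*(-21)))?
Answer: 16746576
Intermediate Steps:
88*((1127 - 805)*(549 - 2*(-21))) = 88*(322*(549 + 42)) = 88*(322*591) = 88*190302 = 16746576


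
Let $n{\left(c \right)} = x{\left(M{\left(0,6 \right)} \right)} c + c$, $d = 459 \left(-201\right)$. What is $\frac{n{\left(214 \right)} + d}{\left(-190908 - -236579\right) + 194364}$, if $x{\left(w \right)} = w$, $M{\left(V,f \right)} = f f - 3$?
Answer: $- \frac{84983}{240035} \approx -0.35404$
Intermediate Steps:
$d = -92259$
$M{\left(V,f \right)} = -3 + f^{2}$ ($M{\left(V,f \right)} = f^{2} - 3 = -3 + f^{2}$)
$n{\left(c \right)} = 34 c$ ($n{\left(c \right)} = \left(-3 + 6^{2}\right) c + c = \left(-3 + 36\right) c + c = 33 c + c = 34 c$)
$\frac{n{\left(214 \right)} + d}{\left(-190908 - -236579\right) + 194364} = \frac{34 \cdot 214 - 92259}{\left(-190908 - -236579\right) + 194364} = \frac{7276 - 92259}{\left(-190908 + 236579\right) + 194364} = - \frac{84983}{45671 + 194364} = - \frac{84983}{240035}$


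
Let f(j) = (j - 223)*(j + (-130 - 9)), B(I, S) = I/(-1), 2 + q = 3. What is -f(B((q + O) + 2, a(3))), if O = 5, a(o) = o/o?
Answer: -33957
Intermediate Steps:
a(o) = 1
q = 1 (q = -2 + 3 = 1)
B(I, S) = -I (B(I, S) = I*(-1) = -I)
f(j) = (-223 + j)*(-139 + j) (f(j) = (-223 + j)*(j - 139) = (-223 + j)*(-139 + j))
-f(B((q + O) + 2, a(3))) = -(30997 + (-((1 + 5) + 2))² - (-362)*((1 + 5) + 2)) = -(30997 + (-(6 + 2))² - (-362)*(6 + 2)) = -(30997 + (-1*8)² - (-362)*8) = -(30997 + (-8)² - 362*(-8)) = -(30997 + 64 + 2896) = -1*33957 = -33957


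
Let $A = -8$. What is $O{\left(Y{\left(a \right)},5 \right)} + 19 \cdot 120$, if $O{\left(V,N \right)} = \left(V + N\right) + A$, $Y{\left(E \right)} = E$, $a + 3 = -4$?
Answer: $2270$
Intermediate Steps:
$a = -7$ ($a = -3 - 4 = -7$)
$O{\left(V,N \right)} = -8 + N + V$ ($O{\left(V,N \right)} = \left(V + N\right) - 8 = \left(N + V\right) - 8 = -8 + N + V$)
$O{\left(Y{\left(a \right)},5 \right)} + 19 \cdot 120 = \left(-8 + 5 - 7\right) + 19 \cdot 120 = -10 + 2280 = 2270$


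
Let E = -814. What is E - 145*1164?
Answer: -169594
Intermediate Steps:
E - 145*1164 = -814 - 145*1164 = -814 - 168780 = -169594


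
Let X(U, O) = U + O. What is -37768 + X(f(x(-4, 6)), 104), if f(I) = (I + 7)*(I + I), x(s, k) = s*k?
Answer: -36848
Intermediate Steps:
x(s, k) = k*s
f(I) = 2*I*(7 + I) (f(I) = (7 + I)*(2*I) = 2*I*(7 + I))
X(U, O) = O + U
-37768 + X(f(x(-4, 6)), 104) = -37768 + (104 + 2*(6*(-4))*(7 + 6*(-4))) = -37768 + (104 + 2*(-24)*(7 - 24)) = -37768 + (104 + 2*(-24)*(-17)) = -37768 + (104 + 816) = -37768 + 920 = -36848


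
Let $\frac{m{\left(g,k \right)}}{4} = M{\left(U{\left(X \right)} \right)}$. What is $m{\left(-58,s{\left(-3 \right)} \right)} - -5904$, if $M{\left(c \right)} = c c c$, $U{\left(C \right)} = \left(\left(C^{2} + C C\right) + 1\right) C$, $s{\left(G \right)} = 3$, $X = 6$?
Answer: $336116592$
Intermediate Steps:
$U{\left(C \right)} = C \left(1 + 2 C^{2}\right)$ ($U{\left(C \right)} = \left(\left(C^{2} + C^{2}\right) + 1\right) C = \left(2 C^{2} + 1\right) C = \left(1 + 2 C^{2}\right) C = C \left(1 + 2 C^{2}\right)$)
$M{\left(c \right)} = c^{3}$ ($M{\left(c \right)} = c^{2} c = c^{3}$)
$m{\left(g,k \right)} = 336110688$ ($m{\left(g,k \right)} = 4 \left(6 + 2 \cdot 6^{3}\right)^{3} = 4 \left(6 + 2 \cdot 216\right)^{3} = 4 \left(6 + 432\right)^{3} = 4 \cdot 438^{3} = 4 \cdot 84027672 = 336110688$)
$m{\left(-58,s{\left(-3 \right)} \right)} - -5904 = 336110688 - -5904 = 336110688 + 5904 = 336116592$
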